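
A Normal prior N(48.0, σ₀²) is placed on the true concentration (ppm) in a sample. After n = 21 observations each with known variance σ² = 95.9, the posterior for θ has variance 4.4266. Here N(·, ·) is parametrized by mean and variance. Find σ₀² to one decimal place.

Posterior precision equals prior precision plus data precision: 1/σ_n² = 1/σ₀² + n/σ².
So 1/σ₀² = 1/4.4266 − 21/95.9 = 0.225907 − 0.218978 = 0.006929.
Hence σ₀² = 1/0.006929 ≈ 144.3.

σ₀² = 144.3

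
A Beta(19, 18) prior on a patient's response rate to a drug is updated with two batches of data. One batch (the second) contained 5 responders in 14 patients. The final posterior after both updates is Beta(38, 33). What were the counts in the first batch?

14 responders and 6 non-responders

Sequential conjugate updates are equivalent to a single update on the pooled data, so total successes = posterior α − prior α and total failures = posterior β − prior β.
Total across both batches: 38−19=19 responders, 33−18=15 non-responders.
Subtract the second batch: 19−5=14 responders and 15−9=6 non-responders.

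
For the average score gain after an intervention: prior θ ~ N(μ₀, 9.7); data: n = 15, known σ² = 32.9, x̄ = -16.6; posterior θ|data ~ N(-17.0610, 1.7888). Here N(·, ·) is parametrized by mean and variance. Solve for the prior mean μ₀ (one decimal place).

With known observation variance, the Normal–Normal posterior has precision τ_n = τ₀ + n/σ² and mean μ_n = (τ₀μ₀ + (n/σ²)x̄)/τ_n.
Here τ₀ = 1/9.7 = 0.103093 and τ_data = 15/32.9 = 0.455927, so τ_n = 0.559020.
Rearranging for μ₀: μ₀ = (μ_n·τ_n − τ_data·x̄)/τ₀ = (-17.0610·0.559020 − 0.455927·-16.6) / 0.103093 = -1.969052/0.103093 ≈ -19.1.

μ₀ = -19.1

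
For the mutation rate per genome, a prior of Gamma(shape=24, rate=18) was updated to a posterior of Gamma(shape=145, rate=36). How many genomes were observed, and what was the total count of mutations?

Gamma–Poisson conjugacy: posterior shape = α + Σxᵢ, posterior rate = β + n.
Matching: Σxᵢ = 145 − 24 = 121 and n = 36 − 18 = 18.

n = 18 genomes with total 121 mutations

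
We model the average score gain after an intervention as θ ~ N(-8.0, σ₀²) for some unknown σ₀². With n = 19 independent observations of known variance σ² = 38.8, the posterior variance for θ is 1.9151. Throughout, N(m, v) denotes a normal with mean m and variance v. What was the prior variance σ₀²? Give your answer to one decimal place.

Posterior precision equals prior precision plus data precision: 1/σ_n² = 1/σ₀² + n/σ².
So 1/σ₀² = 1/1.9151 − 19/38.8 = 0.522166 − 0.489691 = 0.032475.
Hence σ₀² = 1/0.032475 ≈ 30.8.

σ₀² = 30.8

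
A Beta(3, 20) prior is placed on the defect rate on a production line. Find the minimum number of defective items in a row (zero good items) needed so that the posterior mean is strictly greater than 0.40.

After k defective items and 0 good items the posterior is Beta(3+k, 20), with mean (3+k)/(3+20+k).
Set (3+k)/(23+k) > 0.40 and solve: k > (0.40·23 − 3)/(1 − 0.40) = 10.333.
The smallest integer exceeding 10.333 is 11.

k = 11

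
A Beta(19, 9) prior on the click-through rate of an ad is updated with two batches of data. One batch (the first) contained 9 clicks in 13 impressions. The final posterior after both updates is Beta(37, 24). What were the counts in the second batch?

9 clicks and 11 non-clicks

Sequential conjugate updates are equivalent to a single update on the pooled data, so total successes = posterior α − prior α and total failures = posterior β − prior β.
Total across both batches: 37−19=18 clicks, 24−9=15 non-clicks.
Subtract the first batch: 18−9=9 clicks and 15−4=11 non-clicks.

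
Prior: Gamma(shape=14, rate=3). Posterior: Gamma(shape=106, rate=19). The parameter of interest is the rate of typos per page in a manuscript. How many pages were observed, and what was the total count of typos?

n = 16 pages with total 92 typos

A Gamma(α, β) prior (rate parametrization) on a Poisson rate with n observations summing to S gives posterior Gamma(α+S, β+n).
Matching: Σxᵢ = 106 − 14 = 92 and n = 19 − 3 = 16.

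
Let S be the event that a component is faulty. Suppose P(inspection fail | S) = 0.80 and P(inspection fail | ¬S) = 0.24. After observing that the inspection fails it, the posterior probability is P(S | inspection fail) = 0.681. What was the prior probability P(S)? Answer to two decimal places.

In odds form, posterior odds = prior odds × likelihood ratio, so prior odds = posterior odds ÷ LR.
Posterior odds = 0.681/(1−0.681) = 2.1348. LR = 0.80/0.24 = 3.3333.
Prior odds = 2.1348/3.3333 = 0.6404, so P(S) = 0.6404/(1+0.6404) ≈ 0.39.

P(S) = 0.39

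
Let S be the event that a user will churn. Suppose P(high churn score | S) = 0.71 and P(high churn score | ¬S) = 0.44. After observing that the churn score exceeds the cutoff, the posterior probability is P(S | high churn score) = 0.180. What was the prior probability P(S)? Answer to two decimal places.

In odds form, posterior odds = prior odds × likelihood ratio, so prior odds = posterior odds ÷ LR.
Posterior odds = 0.180/(1−0.180) = 0.2195. LR = 0.71/0.44 = 1.6136.
Prior odds = 0.2195/1.6136 = 0.1360, so P(S) = 0.1360/(1+0.1360) ≈ 0.12.

P(S) = 0.12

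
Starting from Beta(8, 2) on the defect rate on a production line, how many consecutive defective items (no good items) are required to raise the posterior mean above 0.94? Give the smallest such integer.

After k defective items and 0 good items the posterior is Beta(8+k, 2), with mean (8+k)/(8+2+k).
Set (8+k)/(10+k) > 0.94 and solve: k > (0.94·10 − 8)/(1 − 0.94) = 23.333.
The smallest integer exceeding 23.333 is 24.

k = 24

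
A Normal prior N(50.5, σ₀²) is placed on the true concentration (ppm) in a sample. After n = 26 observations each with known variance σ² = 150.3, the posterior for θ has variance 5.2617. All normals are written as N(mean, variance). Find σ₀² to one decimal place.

Posterior precision equals prior precision plus data precision: 1/σ_n² = 1/σ₀² + n/σ².
So 1/σ₀² = 1/5.2617 − 26/150.3 = 0.190053 − 0.172987 = 0.017066.
Hence σ₀² = 1/0.017066 ≈ 58.6.

σ₀² = 58.6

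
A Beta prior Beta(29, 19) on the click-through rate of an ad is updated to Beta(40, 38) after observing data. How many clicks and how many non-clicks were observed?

A Beta(α, β) prior with s successes and f failures in binomial data gives a Beta(α+s, β+f) posterior.
Match parameters: s=40−29=11, f=38−19=19.

11 clicks and 19 non-clicks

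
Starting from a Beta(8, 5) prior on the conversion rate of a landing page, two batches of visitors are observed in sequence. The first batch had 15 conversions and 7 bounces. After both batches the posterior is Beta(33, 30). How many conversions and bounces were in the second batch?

Because Beta–binomial updating is additive in the counts, the combined data contributed (α_post−α_prior, β_post−β_prior) successes and failures.
Total across both batches: 33−8=25 conversions, 30−5=25 bounces.
Subtract the first batch: 25−15=10 conversions and 25−7=18 bounces.

10 conversions and 18 bounces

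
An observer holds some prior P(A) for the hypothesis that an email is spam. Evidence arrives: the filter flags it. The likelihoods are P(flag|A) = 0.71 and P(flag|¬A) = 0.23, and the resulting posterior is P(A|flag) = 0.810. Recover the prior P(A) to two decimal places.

P(A) = 0.58

Bayes' rule in odds form gives O(A|E) = O(A)·[P(E|A)/P(E|¬A)], hence O(A) = O(A|E)/LR.
Posterior odds = 0.810/(1−0.810) = 4.2632. LR = 0.71/0.23 = 3.0870.
Prior odds = 4.2632/3.0870 = 1.3810, so P(A) = 1.3810/(1+1.3810) ≈ 0.58.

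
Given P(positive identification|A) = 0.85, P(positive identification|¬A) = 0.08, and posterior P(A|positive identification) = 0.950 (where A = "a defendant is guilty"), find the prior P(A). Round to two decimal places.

Bayes' rule in odds form gives O(A|E) = O(A)·[P(E|A)/P(E|¬A)], hence O(A) = O(A|E)/LR.
Posterior odds = 0.950/(1−0.950) = 19.0000. LR = 0.85/0.08 = 10.6250.
Prior odds = 19.0000/10.6250 = 1.7882, so P(A) = 1.7882/(1+1.7882) ≈ 0.64.

P(A) = 0.64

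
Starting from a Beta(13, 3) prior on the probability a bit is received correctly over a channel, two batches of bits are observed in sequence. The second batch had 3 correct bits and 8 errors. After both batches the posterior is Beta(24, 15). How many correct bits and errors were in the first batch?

8 correct bits and 4 errors

Because Beta–binomial updating is additive in the counts, the combined data contributed (α_post−α_prior, β_post−β_prior) successes and failures.
Total across both batches: 24−13=11 correct bits, 15−3=12 errors.
Subtract the second batch: 11−3=8 correct bits and 12−8=4 errors.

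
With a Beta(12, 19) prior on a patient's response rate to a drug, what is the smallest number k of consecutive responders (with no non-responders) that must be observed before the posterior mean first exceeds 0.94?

After k responders and 0 non-responders the posterior is Beta(12+k, 19), with mean (12+k)/(12+19+k).
Set (12+k)/(31+k) > 0.94 and solve: k > (0.94·31 − 12)/(1 − 0.94) = 285.667.
The smallest integer exceeding 285.667 is 286.

k = 286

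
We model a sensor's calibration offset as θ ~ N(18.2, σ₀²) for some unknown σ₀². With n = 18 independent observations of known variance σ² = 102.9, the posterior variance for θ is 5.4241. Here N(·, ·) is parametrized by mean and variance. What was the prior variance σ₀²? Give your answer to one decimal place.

For the Normal–Normal model with known σ², precisions add: τ_n = τ₀ + n/σ².
So 1/σ₀² = 1/5.4241 − 18/102.9 = 0.184362 − 0.174927 = 0.009435.
Hence σ₀² = 1/0.009435 ≈ 106.0.

σ₀² = 106.0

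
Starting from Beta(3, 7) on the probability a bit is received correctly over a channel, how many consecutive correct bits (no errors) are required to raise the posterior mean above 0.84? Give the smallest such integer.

After k correct bits and 0 errors the posterior is Beta(3+k, 7), with mean (3+k)/(3+7+k).
Set (3+k)/(10+k) > 0.84 and solve: k > (0.84·10 − 3)/(1 − 0.84) = 33.750.
The smallest integer exceeding 33.750 is 34, and checking k=34: (37)/(44) = 0.8409 > 0.84.

k = 34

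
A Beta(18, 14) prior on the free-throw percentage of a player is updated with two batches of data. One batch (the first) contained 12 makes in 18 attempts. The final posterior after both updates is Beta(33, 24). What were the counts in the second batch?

Sequential conjugate updates are equivalent to a single update on the pooled data, so total successes = posterior α − prior α and total failures = posterior β − prior β.
Total across both batches: 33−18=15 makes, 24−14=10 misses.
Subtract the first batch: 15−12=3 makes and 10−6=4 misses.

3 makes and 4 misses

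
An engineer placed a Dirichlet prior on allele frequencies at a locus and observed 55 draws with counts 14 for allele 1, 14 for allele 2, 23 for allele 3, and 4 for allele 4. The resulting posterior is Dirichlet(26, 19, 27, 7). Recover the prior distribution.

For a Dirichlet(α) prior with multinomial counts c, the posterior is Dirichlet(α + c) componentwise.
Subtract each count from the matching posterior parameter: 26−14=12, 19−14=5, 27−23=4, 7−4=3.

Dirichlet(12, 5, 4, 3)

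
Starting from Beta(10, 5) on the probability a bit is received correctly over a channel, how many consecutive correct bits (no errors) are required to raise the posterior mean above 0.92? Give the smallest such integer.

After k correct bits and 0 errors the posterior is Beta(10+k, 5), with mean (10+k)/(10+5+k).
Set (10+k)/(15+k) > 0.92 and solve: k > (0.92·15 − 10)/(1 − 0.92) = 47.500.
The smallest integer exceeding 47.500 is 48, and checking k=48: (58)/(63) = 0.9206 > 0.92.

k = 48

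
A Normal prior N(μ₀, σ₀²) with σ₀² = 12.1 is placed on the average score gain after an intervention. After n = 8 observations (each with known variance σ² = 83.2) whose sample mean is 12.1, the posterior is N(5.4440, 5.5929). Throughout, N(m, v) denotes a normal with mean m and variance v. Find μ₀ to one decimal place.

With known observation variance, the Normal–Normal posterior has precision τ_n = τ₀ + n/σ² and mean μ_n = (τ₀μ₀ + (n/σ²)x̄)/τ_n.
Here τ₀ = 1/12.1 = 0.082645 and τ_data = 8/83.2 = 0.096154, so τ_n = 0.178799.
Rearranging for μ₀: μ₀ = (μ_n·τ_n − τ_data·x̄)/τ₀ = (5.4440·0.178799 − 0.096154·12.1) / 0.082645 = -0.190082/0.082645 ≈ -2.3.

μ₀ = -2.3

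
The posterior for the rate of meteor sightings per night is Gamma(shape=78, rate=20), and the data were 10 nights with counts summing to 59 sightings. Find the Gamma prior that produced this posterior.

Gamma(shape=19, rate=10)

Gamma–Poisson conjugacy: posterior shape = α + Σxᵢ, posterior rate = β + n.
So α = 78 − 59 = 19 and β = 20 − 10 = 10.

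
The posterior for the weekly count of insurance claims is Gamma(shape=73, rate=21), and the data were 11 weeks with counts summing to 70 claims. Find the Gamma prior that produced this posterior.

A Gamma(α, β) prior (rate parametrization) on a Poisson rate with n observations summing to S gives posterior Gamma(α+S, β+n).
So α = 73 − 70 = 3 and β = 21 − 11 = 10.

Gamma(shape=3, rate=10)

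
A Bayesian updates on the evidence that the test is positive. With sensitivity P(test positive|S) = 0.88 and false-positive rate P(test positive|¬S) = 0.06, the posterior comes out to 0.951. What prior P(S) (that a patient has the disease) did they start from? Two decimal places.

P(S) = 0.57

In odds form, posterior odds = prior odds × likelihood ratio, so prior odds = posterior odds ÷ LR.
Posterior odds = 0.951/(1−0.951) = 19.4082. LR = 0.88/0.06 = 14.6667.
Prior odds = 19.4082/14.6667 = 1.3233, so P(S) = 1.3233/(1+1.3233) ≈ 0.57.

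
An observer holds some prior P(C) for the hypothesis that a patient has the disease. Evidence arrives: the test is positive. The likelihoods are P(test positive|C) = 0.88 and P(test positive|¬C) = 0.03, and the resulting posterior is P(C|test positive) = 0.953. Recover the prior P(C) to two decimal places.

Bayes' rule in odds form gives O(C|E) = O(C)·[P(E|C)/P(E|¬C)], hence O(C) = O(C|E)/LR.
Posterior odds = 0.953/(1−0.953) = 20.2766. LR = 0.88/0.03 = 29.3333.
Prior odds = 20.2766/29.3333 = 0.6912, so P(C) = 0.6912/(1+0.6912) ≈ 0.41.

P(C) = 0.41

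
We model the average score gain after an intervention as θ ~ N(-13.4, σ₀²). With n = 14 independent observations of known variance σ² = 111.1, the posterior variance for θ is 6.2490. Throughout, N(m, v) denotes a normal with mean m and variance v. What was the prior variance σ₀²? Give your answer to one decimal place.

Posterior precision equals prior precision plus data precision: 1/σ_n² = 1/σ₀² + n/σ².
So 1/σ₀² = 1/6.2490 − 14/111.1 = 0.160026 − 0.126013 = 0.034013.
Hence σ₀² = 1/0.034013 ≈ 29.4.

σ₀² = 29.4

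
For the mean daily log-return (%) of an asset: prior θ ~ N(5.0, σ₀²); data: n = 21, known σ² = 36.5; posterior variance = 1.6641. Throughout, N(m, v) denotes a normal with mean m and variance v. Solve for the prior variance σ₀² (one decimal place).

σ₀² = 39.1

Posterior precision equals prior precision plus data precision: 1/σ_n² = 1/σ₀² + n/σ².
So 1/σ₀² = 1/1.6641 − 21/36.5 = 0.600925 − 0.575342 = 0.025583.
Hence σ₀² = 1/0.025583 ≈ 39.1.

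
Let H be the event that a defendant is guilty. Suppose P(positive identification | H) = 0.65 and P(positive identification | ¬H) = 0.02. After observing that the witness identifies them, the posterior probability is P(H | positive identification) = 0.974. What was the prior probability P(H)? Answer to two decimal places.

In odds form, posterior odds = prior odds × likelihood ratio, so prior odds = posterior odds ÷ LR.
Posterior odds = 0.974/(1−0.974) = 37.4615. LR = 0.65/0.02 = 32.5000.
Prior odds = 37.4615/32.5000 = 1.1527, so P(H) = 1.1527/(1+1.1527) ≈ 0.54.

P(H) = 0.54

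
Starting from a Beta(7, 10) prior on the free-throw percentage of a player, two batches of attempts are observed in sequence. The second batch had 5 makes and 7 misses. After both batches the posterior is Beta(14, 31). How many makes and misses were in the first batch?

2 makes and 14 misses

Because Beta–binomial updating is additive in the counts, the combined data contributed (α_post−α_prior, β_post−β_prior) successes and failures.
Total across both batches: 14−7=7 makes, 31−10=21 misses.
Subtract the second batch: 7−5=2 makes and 21−7=14 misses.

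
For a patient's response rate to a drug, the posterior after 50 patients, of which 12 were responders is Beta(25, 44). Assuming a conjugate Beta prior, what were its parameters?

Beta(13, 6)

A Beta(a, b) prior with s successes and f failures in binomial data gives a Beta(a+s, b+f) posterior.
So a = 25 − 12 = 13 and b = 44 − 38 = 6.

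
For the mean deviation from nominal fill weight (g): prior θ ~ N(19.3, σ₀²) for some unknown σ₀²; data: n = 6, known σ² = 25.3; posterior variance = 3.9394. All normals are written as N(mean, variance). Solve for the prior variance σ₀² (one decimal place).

σ₀² = 59.9

For the Normal–Normal model with known σ², precisions add: τ_n = τ₀ + n/σ².
So 1/σ₀² = 1/3.9394 − 6/25.3 = 0.253846 − 0.237154 = 0.016692.
Hence σ₀² = 1/0.016692 ≈ 59.9.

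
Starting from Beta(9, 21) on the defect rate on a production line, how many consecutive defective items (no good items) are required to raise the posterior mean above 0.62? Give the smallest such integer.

k = 26

After k defective items and 0 good items the posterior is Beta(9+k, 21), with mean (9+k)/(9+21+k).
Set (9+k)/(30+k) > 0.62 and solve: k > (0.62·30 − 9)/(1 − 0.62) = 25.263.
The smallest integer exceeding 25.263 is 26.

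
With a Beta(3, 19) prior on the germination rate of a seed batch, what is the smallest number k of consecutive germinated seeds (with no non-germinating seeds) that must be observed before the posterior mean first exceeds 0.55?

k = 21

After k germinated seeds and 0 non-germinating seeds the posterior is Beta(3+k, 19), with mean (3+k)/(3+19+k).
Set (3+k)/(22+k) > 0.55 and solve: k > (0.55·22 − 3)/(1 − 0.55) = 20.222.
The smallest integer exceeding 20.222 is 21, and checking k=21: (24)/(43) = 0.5581 > 0.55.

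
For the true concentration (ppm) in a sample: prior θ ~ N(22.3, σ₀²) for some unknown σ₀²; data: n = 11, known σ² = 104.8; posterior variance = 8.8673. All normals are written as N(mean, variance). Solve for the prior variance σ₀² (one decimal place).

σ₀² = 128.0

For the Normal–Normal model with known σ², precisions add: τ_n = τ₀ + n/σ².
So 1/σ₀² = 1/8.8673 − 11/104.8 = 0.112774 − 0.104962 = 0.007812.
Hence σ₀² = 1/0.007812 ≈ 128.0.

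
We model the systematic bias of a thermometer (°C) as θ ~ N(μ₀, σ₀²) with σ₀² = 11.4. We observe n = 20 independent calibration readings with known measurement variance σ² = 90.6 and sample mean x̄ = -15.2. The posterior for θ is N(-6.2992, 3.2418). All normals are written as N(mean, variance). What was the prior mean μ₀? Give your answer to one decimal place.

With known observation variance, the Normal–Normal posterior has precision τ_n = τ₀ + n/σ² and mean μ_n = (τ₀μ₀ + (n/σ²)x̄)/τ_n.
Here τ₀ = 1/11.4 = 0.087719 and τ_data = 20/90.6 = 0.220751, so τ_n = 0.308470.
Rearranging for μ₀: μ₀ = (μ_n·τ_n − τ_data·x̄)/τ₀ = (-6.2992·0.308470 − 0.220751·-15.2) / 0.087719 = 1.412301/0.087719 ≈ 16.1.

μ₀ = 16.1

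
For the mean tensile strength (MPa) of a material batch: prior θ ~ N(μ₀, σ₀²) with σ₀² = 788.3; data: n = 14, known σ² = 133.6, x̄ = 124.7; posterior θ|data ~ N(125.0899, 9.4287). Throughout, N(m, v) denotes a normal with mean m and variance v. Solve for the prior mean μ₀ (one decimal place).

μ₀ = 157.3

The posterior mean is a precision-weighted average: μ_n = (τ₀μ₀ + τ_data·x̄)/(τ₀+τ_data), with τ₀=1/σ₀² and τ_data=n/σ².
Here τ₀ = 1/788.3 = 0.001269 and τ_data = 14/133.6 = 0.104790, so τ_n = 0.106059.
Rearranging for μ₀: μ₀ = (μ_n·τ_n − τ_data·x̄)/τ₀ = (125.0899·0.106059 − 0.104790·124.7) / 0.001269 = 0.199597/0.001269 ≈ 157.3.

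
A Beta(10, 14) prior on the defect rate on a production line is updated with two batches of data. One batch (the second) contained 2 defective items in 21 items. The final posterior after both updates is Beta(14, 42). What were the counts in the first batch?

Sequential conjugate updates are equivalent to a single update on the pooled data, so total successes = posterior α − prior α and total failures = posterior β − prior β.
Total across both batches: 14−10=4 defective items, 42−14=28 good items.
Subtract the second batch: 4−2=2 defective items and 28−19=9 good items.

2 defective items and 9 good items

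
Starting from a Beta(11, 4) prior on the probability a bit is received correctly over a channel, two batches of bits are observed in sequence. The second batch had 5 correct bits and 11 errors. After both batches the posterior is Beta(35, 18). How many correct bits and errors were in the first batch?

19 correct bits and 3 errors

Because Beta–binomial updating is additive in the counts, the combined data contributed (α_post−α_prior, β_post−β_prior) successes and failures.
Total across both batches: 35−11=24 correct bits, 18−4=14 errors.
Subtract the second batch: 24−5=19 correct bits and 14−11=3 errors.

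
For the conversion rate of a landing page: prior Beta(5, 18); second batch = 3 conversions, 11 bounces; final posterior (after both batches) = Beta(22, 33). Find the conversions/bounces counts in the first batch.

14 conversions and 4 bounces

Sequential conjugate updates are equivalent to a single update on the pooled data, so total successes = posterior α − prior α and total failures = posterior β − prior β.
Total across both batches: 22−5=17 conversions, 33−18=15 bounces.
Subtract the second batch: 17−3=14 conversions and 15−11=4 bounces.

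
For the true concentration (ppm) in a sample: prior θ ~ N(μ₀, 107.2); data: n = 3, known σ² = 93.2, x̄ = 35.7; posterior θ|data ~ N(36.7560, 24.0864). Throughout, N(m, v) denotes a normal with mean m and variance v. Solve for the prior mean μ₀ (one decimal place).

With known observation variance, the Normal–Normal posterior has precision τ_n = τ₀ + n/σ² and mean μ_n = (τ₀μ₀ + (n/σ²)x̄)/τ_n.
Here τ₀ = 1/107.2 = 0.009328 and τ_data = 3/93.2 = 0.032189, so τ_n = 0.041517.
Rearranging for μ₀: μ₀ = (μ_n·τ_n − τ_data·x̄)/τ₀ = (36.7560·0.041517 − 0.032189·35.7) / 0.009328 = 0.376852/0.009328 ≈ 40.4.

μ₀ = 40.4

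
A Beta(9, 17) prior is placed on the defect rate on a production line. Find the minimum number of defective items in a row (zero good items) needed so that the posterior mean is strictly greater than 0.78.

k = 52

After k defective items and 0 good items the posterior is Beta(9+k, 17), with mean (9+k)/(9+17+k).
Set (9+k)/(26+k) > 0.78 and solve: k > (0.78·26 − 9)/(1 − 0.78) = 51.273.
The smallest integer exceeding 51.273 is 52, and checking k=52: (61)/(78) = 0.7821 > 0.78.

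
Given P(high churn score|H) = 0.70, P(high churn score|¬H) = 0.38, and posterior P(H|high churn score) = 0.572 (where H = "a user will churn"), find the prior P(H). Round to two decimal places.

Bayes' rule in odds form gives O(H|E) = O(H)·[P(E|H)/P(E|¬H)], hence O(H) = O(H|E)/LR.
Posterior odds = 0.572/(1−0.572) = 1.3364. LR = 0.70/0.38 = 1.8421.
Prior odds = 1.3364/1.8421 = 0.7255, so P(H) = 0.7255/(1+0.7255) ≈ 0.42.

P(H) = 0.42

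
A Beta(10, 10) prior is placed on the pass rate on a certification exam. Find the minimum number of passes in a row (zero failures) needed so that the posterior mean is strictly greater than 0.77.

k = 24

After k passes and 0 failures the posterior is Beta(10+k, 10), with mean (10+k)/(10+10+k).
Set (10+k)/(20+k) > 0.77 and solve: k > (0.77·20 − 10)/(1 − 0.77) = 23.478.
The smallest integer exceeding 23.478 is 24.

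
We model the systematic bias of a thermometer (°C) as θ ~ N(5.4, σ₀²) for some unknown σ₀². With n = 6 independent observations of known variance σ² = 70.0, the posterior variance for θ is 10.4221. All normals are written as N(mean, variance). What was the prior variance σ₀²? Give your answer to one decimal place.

σ₀² = 97.7

For the Normal–Normal model with known σ², precisions add: τ_n = τ₀ + n/σ².
So 1/σ₀² = 1/10.4221 − 6/70.0 = 0.095950 − 0.085714 = 0.010236.
Hence σ₀² = 1/0.010236 ≈ 97.7.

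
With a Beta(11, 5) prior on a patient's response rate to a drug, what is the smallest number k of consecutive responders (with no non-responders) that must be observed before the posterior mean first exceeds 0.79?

After k responders and 0 non-responders the posterior is Beta(11+k, 5), with mean (11+k)/(11+5+k).
Set (11+k)/(16+k) > 0.79 and solve: k > (0.79·16 − 11)/(1 − 0.79) = 7.810.
The smallest integer exceeding 7.810 is 8, and checking k=8: (19)/(24) = 0.7917 > 0.79.

k = 8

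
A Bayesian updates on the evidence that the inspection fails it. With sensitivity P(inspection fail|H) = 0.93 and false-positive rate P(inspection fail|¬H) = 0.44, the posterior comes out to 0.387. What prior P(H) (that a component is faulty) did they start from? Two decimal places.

Bayes' rule in odds form gives O(H|E) = O(H)·[P(E|H)/P(E|¬H)], hence O(H) = O(H|E)/LR.
Posterior odds = 0.387/(1−0.387) = 0.6313. LR = 0.93/0.44 = 2.1136.
Prior odds = 0.6313/2.1136 = 0.2987, so P(H) = 0.2987/(1+0.2987) ≈ 0.23.

P(H) = 0.23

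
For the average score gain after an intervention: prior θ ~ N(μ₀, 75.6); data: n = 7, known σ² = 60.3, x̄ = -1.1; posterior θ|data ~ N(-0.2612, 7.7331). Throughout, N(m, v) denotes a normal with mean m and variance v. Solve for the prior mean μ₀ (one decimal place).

With known observation variance, the Normal–Normal posterior has precision τ_n = τ₀ + n/σ² and mean μ_n = (τ₀μ₀ + (n/σ²)x̄)/τ_n.
Here τ₀ = 1/75.6 = 0.013228 and τ_data = 7/60.3 = 0.116086, so τ_n = 0.129314.
Rearranging for μ₀: μ₀ = (μ_n·τ_n − τ_data·x̄)/τ₀ = (-0.2612·0.129314 − 0.116086·-1.1) / 0.013228 = 0.093918/0.013228 ≈ 7.1.

μ₀ = 7.1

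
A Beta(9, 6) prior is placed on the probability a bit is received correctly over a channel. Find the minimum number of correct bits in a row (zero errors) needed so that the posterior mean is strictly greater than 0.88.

k = 36

After k correct bits and 0 errors the posterior is Beta(9+k, 6), with mean (9+k)/(9+6+k).
Set (9+k)/(15+k) > 0.88 and solve: k > (0.88·15 − 9)/(1 − 0.88) = 35.000.
The smallest integer exceeding 35.000 is 36, and checking k=36: (45)/(51) = 0.8824 > 0.88.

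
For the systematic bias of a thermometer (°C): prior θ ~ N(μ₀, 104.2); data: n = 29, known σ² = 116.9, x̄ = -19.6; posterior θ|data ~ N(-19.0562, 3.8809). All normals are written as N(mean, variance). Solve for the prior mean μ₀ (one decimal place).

μ₀ = -5.0

The posterior mean is a precision-weighted average: μ_n = (τ₀μ₀ + τ_data·x̄)/(τ₀+τ_data), with τ₀=1/σ₀² and τ_data=n/σ².
Here τ₀ = 1/104.2 = 0.009597 and τ_data = 29/116.9 = 0.248075, so τ_n = 0.257672.
Rearranging for μ₀: μ₀ = (μ_n·τ_n − τ_data·x̄)/τ₀ = (-19.0562·0.257672 − 0.248075·-19.6) / 0.009597 = -0.047979/0.009597 ≈ -5.0.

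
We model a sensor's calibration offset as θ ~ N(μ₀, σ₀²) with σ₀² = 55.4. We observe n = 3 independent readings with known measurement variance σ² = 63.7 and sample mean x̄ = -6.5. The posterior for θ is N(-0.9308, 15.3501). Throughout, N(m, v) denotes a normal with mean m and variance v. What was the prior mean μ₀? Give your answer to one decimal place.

The posterior mean is a precision-weighted average: μ_n = (τ₀μ₀ + τ_data·x̄)/(τ₀+τ_data), with τ₀=1/σ₀² and τ_data=n/σ².
Here τ₀ = 1/55.4 = 0.018051 and τ_data = 3/63.7 = 0.047096, so τ_n = 0.065147.
Rearranging for μ₀: μ₀ = (μ_n·τ_n − τ_data·x̄)/τ₀ = (-0.9308·0.065147 − 0.047096·-6.5) / 0.018051 = 0.245485/0.018051 ≈ 13.6.

μ₀ = 13.6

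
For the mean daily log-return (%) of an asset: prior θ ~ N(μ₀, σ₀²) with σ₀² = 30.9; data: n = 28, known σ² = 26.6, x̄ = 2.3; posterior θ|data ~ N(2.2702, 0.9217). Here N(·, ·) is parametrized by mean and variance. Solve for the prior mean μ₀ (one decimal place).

μ₀ = 1.3

With known observation variance, the Normal–Normal posterior has precision τ_n = τ₀ + n/σ² and mean μ_n = (τ₀μ₀ + (n/σ²)x̄)/τ_n.
Here τ₀ = 1/30.9 = 0.032362 and τ_data = 28/26.6 = 1.052632, so τ_n = 1.084994.
Rearranging for μ₀: μ₀ = (μ_n·τ_n − τ_data·x̄)/τ₀ = (2.2702·1.084994 − 1.052632·2.3) / 0.032362 = 0.042100/0.032362 ≈ 1.3.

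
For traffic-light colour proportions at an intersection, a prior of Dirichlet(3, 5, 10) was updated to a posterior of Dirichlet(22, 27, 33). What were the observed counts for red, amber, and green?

counts (19, 22, 23)

For a Dirichlet(α) prior with multinomial counts c, the posterior is Dirichlet(α + c) componentwise.
Counts are posterior − prior componentwise: 22−3=19, 27−5=22, 33−10=23.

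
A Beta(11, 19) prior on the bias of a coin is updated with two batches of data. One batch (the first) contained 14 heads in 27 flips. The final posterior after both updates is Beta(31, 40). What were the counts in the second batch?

6 heads and 8 tails

Sequential conjugate updates are equivalent to a single update on the pooled data, so total successes = posterior α − prior α and total failures = posterior β − prior β.
Total across both batches: 31−11=20 heads, 40−19=21 tails.
Subtract the first batch: 20−14=6 heads and 21−13=8 tails.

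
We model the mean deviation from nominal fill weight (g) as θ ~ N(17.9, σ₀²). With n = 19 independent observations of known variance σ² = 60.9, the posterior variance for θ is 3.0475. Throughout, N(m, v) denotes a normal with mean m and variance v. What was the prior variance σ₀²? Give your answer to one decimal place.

For the Normal–Normal model with known σ², precisions add: τ_n = τ₀ + n/σ².
So 1/σ₀² = 1/3.0475 − 19/60.9 = 0.328138 − 0.311987 = 0.016151.
Hence σ₀² = 1/0.016151 ≈ 61.9.

σ₀² = 61.9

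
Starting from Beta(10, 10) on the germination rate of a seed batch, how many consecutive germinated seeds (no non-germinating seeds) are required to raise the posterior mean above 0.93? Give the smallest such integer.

k = 123

After k germinated seeds and 0 non-germinating seeds the posterior is Beta(10+k, 10), with mean (10+k)/(10+10+k).
Set (10+k)/(20+k) > 0.93 and solve: k > (0.93·20 − 10)/(1 − 0.93) = 122.857.
The smallest integer exceeding 122.857 is 123, and checking k=123: (133)/(143) = 0.9301 > 0.93.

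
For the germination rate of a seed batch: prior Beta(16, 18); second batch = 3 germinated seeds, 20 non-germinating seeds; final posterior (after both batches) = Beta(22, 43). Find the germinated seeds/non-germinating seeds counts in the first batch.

Because Beta–binomial updating is additive in the counts, the combined data contributed (α_post−α_prior, β_post−β_prior) successes and failures.
Total across both batches: 22−16=6 germinated seeds, 43−18=25 non-germinating seeds.
Subtract the second batch: 6−3=3 germinated seeds and 25−20=5 non-germinating seeds.

3 germinated seeds and 5 non-germinating seeds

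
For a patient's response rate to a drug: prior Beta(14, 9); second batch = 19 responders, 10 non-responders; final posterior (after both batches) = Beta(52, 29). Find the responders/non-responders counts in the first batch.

19 responders and 10 non-responders

Sequential conjugate updates are equivalent to a single update on the pooled data, so total successes = posterior α − prior α and total failures = posterior β − prior β.
Total across both batches: 52−14=38 responders, 29−9=20 non-responders.
Subtract the second batch: 38−19=19 responders and 20−10=10 non-responders.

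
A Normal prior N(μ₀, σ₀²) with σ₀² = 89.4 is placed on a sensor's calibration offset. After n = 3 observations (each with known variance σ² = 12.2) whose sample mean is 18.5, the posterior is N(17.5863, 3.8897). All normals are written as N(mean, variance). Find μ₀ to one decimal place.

With known observation variance, the Normal–Normal posterior has precision τ_n = τ₀ + n/σ² and mean μ_n = (τ₀μ₀ + (n/σ²)x̄)/τ_n.
Here τ₀ = 1/89.4 = 0.011186 and τ_data = 3/12.2 = 0.245902, so τ_n = 0.257088.
Rearranging for μ₀: μ₀ = (μ_n·τ_n − τ_data·x̄)/τ₀ = (17.5863·0.257088 − 0.245902·18.5) / 0.011186 = -0.027960/0.011186 ≈ -2.5.

μ₀ = -2.5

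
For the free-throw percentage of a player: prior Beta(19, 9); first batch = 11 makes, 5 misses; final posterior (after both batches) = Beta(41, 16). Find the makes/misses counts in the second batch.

Sequential conjugate updates are equivalent to a single update on the pooled data, so total successes = posterior α − prior α and total failures = posterior β − prior β.
Total across both batches: 41−19=22 makes, 16−9=7 misses.
Subtract the first batch: 22−11=11 makes and 7−5=2 misses.

11 makes and 2 misses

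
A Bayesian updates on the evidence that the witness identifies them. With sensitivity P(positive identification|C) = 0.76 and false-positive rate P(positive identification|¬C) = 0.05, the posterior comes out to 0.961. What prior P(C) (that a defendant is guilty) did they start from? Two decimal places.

In odds form, posterior odds = prior odds × likelihood ratio, so prior odds = posterior odds ÷ LR.
Posterior odds = 0.961/(1−0.961) = 24.6410. LR = 0.76/0.05 = 15.2000.
Prior odds = 24.6410/15.2000 = 1.6211, so P(C) = 1.6211/(1+1.6211) ≈ 0.62.

P(C) = 0.62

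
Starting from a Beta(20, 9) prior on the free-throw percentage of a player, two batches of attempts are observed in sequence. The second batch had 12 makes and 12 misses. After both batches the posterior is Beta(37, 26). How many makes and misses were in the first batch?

5 makes and 5 misses

Sequential conjugate updates are equivalent to a single update on the pooled data, so total successes = posterior α − prior α and total failures = posterior β − prior β.
Total across both batches: 37−20=17 makes, 26−9=17 misses.
Subtract the second batch: 17−12=5 makes and 17−12=5 misses.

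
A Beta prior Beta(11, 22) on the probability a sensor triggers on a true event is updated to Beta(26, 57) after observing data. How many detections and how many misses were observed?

15 detections and 35 misses

Beta is conjugate to the binomial likelihood: posterior = Beta(a+s, b+f).
So s = 26 − 11 = 15 and f = 57 − 22 = 35.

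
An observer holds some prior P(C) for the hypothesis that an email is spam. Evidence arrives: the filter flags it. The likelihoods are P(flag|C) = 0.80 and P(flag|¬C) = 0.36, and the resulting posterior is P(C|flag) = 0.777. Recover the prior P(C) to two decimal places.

P(C) = 0.61

Bayes' rule in odds form gives O(C|E) = O(C)·[P(E|C)/P(E|¬C)], hence O(C) = O(C|E)/LR.
Posterior odds = 0.777/(1−0.777) = 3.4843. LR = 0.80/0.36 = 2.2222.
Prior odds = 3.4843/2.2222 = 1.5680, so P(C) = 1.5680/(1+1.5680) ≈ 0.61.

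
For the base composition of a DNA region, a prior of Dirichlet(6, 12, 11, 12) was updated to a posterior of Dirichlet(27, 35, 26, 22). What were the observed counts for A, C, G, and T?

counts (21, 23, 15, 10)

For a Dirichlet(α) prior with multinomial counts c, the posterior is Dirichlet(α + c) componentwise.
Counts are posterior − prior componentwise: 27−6=21, 35−12=23, 26−11=15, 22−12=10.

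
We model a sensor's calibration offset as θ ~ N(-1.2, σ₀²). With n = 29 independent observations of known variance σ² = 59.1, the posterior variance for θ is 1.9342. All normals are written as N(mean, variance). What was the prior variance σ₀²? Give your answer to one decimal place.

σ₀² = 38.0

Posterior precision equals prior precision plus data precision: 1/σ_n² = 1/σ₀² + n/σ².
So 1/σ₀² = 1/1.9342 − 29/59.1 = 0.517010 − 0.490694 = 0.026316.
Hence σ₀² = 1/0.026316 ≈ 38.0.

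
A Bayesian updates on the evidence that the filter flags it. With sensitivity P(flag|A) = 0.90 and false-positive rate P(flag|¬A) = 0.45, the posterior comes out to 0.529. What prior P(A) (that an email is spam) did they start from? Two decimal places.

P(A) = 0.36

Bayes' rule in odds form gives O(A|E) = O(A)·[P(E|A)/P(E|¬A)], hence O(A) = O(A|E)/LR.
Posterior odds = 0.529/(1−0.529) = 1.1231. LR = 0.90/0.45 = 2.0000.
Prior odds = 1.1231/2.0000 = 0.5615, so P(A) = 0.5615/(1+0.5615) ≈ 0.36.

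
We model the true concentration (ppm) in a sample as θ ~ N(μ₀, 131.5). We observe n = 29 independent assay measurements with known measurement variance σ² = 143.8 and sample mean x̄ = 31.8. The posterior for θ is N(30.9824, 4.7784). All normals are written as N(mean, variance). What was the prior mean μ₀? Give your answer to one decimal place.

μ₀ = 9.3

The posterior mean is a precision-weighted average: μ_n = (τ₀μ₀ + τ_data·x̄)/(τ₀+τ_data), with τ₀=1/σ₀² and τ_data=n/σ².
Here τ₀ = 1/131.5 = 0.007605 and τ_data = 29/143.8 = 0.201669, so τ_n = 0.209274.
Rearranging for μ₀: μ₀ = (μ_n·τ_n − τ_data·x̄)/τ₀ = (30.9824·0.209274 − 0.201669·31.8) / 0.007605 = 0.070737/0.007605 ≈ 9.3.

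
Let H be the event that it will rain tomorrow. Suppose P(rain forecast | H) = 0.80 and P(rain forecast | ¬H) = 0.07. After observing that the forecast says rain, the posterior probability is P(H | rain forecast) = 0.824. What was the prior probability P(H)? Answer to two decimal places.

P(H) = 0.29

Bayes' rule in odds form gives O(H|E) = O(H)·[P(E|H)/P(E|¬H)], hence O(H) = O(H|E)/LR.
Posterior odds = 0.824/(1−0.824) = 4.6818. LR = 0.80/0.07 = 11.4286.
Prior odds = 4.6818/11.4286 = 0.4097, so P(H) = 0.4097/(1+0.4097) ≈ 0.29.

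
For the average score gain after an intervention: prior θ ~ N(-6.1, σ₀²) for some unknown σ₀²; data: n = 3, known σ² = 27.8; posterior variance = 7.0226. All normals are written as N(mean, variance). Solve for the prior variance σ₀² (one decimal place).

σ₀² = 29.0

For the Normal–Normal model with known σ², precisions add: τ_n = τ₀ + n/σ².
So 1/σ₀² = 1/7.0226 − 3/27.8 = 0.142397 − 0.107914 = 0.034483.
Hence σ₀² = 1/0.034483 ≈ 29.0.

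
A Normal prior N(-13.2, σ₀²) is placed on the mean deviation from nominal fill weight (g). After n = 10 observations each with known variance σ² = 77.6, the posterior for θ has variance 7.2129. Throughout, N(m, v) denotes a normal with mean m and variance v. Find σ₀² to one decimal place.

σ₀² = 102.3

Posterior precision equals prior precision plus data precision: 1/σ_n² = 1/σ₀² + n/σ².
So 1/σ₀² = 1/7.2129 − 10/77.6 = 0.138640 − 0.128866 = 0.009774.
Hence σ₀² = 1/0.009774 ≈ 102.3.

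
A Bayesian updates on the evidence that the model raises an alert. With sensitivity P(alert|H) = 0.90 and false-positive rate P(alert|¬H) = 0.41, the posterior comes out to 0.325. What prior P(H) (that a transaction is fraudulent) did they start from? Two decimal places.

In odds form, posterior odds = prior odds × likelihood ratio, so prior odds = posterior odds ÷ LR.
Posterior odds = 0.325/(1−0.325) = 0.4815. LR = 0.90/0.41 = 2.1951.
Prior odds = 0.4815/2.1951 = 0.2194, so P(H) = 0.2194/(1+0.2194) ≈ 0.18.

P(H) = 0.18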